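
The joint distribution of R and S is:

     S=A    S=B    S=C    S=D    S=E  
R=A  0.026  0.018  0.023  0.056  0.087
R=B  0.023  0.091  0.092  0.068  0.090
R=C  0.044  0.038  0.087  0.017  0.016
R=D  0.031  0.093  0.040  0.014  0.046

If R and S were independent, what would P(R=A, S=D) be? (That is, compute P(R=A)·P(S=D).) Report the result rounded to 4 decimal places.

P(R=A) = 0.026 + 0.018 + 0.023 + 0.056 + 0.087 = 0.210.
P(S=D) = 0.056 + 0.068 + 0.017 + 0.014 = 0.155.
Product: 0.210 × 0.155 = 0.0326.

0.0326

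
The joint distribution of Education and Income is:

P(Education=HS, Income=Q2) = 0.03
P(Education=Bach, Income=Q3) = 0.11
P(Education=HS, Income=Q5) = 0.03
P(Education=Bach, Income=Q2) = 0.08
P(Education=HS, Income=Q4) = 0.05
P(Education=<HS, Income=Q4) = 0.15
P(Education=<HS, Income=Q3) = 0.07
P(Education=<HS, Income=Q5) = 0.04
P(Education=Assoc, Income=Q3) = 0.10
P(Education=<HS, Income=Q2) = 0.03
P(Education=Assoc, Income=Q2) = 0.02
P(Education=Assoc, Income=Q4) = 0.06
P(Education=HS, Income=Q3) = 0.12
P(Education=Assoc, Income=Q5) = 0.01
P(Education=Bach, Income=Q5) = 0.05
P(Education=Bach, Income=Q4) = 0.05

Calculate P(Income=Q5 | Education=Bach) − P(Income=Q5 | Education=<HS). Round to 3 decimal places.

0.034

P(Education=Bach) = 0.08 + 0.11 + 0.05 + 0.05 = 0.29; P(Income=Q5 | Education=Bach) = 0.05/0.29 = 0.1724.
P(Education=<HS) = 0.03 + 0.07 + 0.15 + 0.04 = 0.29; P(Income=Q5 | Education=<HS) = 0.04/0.29 = 0.1379.
Difference = 0.034.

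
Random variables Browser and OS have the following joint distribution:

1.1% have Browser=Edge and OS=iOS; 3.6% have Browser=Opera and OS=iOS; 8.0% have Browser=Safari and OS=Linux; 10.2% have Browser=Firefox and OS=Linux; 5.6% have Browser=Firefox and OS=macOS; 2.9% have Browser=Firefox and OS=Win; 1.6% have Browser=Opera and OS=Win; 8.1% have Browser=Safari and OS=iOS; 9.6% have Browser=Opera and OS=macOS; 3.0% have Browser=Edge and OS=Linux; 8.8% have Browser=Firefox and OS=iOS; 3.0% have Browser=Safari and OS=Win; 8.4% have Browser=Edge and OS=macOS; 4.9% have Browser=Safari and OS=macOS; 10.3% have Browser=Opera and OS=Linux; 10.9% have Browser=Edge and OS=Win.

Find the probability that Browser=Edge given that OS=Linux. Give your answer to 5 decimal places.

0.09524

P(OS=Linux) = 0.102 + 0.080 + 0.030 + 0.103 = 0.315.
P(Browser=Edge | OS=Linux) = 0.030/0.315 = 0.09524.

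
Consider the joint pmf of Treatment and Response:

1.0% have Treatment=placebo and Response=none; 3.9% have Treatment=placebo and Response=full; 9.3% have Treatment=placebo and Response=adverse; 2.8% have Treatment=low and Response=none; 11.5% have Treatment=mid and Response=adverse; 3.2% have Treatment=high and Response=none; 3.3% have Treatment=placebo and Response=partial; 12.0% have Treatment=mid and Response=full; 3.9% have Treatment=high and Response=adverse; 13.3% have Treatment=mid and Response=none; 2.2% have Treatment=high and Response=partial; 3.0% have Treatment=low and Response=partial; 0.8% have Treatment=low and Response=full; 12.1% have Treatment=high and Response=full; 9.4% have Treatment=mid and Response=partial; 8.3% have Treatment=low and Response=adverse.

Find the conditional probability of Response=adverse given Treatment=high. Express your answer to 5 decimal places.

P(Treatment=high) = 0.032 + 0.022 + 0.121 + 0.039 = 0.214.
P(Response=adverse | Treatment=high) = 0.039/0.214 = 0.18224.

0.18224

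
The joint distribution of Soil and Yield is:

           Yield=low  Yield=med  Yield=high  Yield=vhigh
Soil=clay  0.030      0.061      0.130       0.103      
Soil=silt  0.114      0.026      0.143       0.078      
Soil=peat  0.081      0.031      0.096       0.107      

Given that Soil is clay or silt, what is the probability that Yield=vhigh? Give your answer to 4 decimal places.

P(Soil=clay) = 0.030 + 0.061 + 0.130 + 0.103 = 0.324.
P(Soil=silt) = 0.114 + 0.026 + 0.143 + 0.078 = 0.361.
P(Soil ∈ {clay, silt}) = 0.324 + 0.361 = 0.685; P(Yield=vhigh, Soil ∈ {clay, silt}) = 0.103 + 0.078 = 0.181.
P(Yield=vhigh | Soil ∈ {clay, silt}) = 0.181/0.685 = 0.2642.

0.2642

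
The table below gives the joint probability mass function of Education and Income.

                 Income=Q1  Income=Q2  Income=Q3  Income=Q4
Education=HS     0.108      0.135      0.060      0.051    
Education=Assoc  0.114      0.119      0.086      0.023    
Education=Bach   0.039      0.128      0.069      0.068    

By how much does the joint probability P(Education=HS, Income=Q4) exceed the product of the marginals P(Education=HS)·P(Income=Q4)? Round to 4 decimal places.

P(Education=HS) = 0.108 + 0.135 + 0.060 + 0.051 = 0.354.
P(Income=Q4) = 0.051 + 0.023 + 0.068 = 0.142.
P(Education=HS, Income=Q4) − P(Education=HS)P(Income=Q4) = 0.051 − 0.354×0.142 = 0.0007.

0.0007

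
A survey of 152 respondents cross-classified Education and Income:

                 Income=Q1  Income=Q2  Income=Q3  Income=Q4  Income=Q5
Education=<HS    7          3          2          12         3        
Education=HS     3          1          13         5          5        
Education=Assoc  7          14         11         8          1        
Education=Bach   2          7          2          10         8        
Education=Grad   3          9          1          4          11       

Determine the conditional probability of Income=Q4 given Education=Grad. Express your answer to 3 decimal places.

0.143

Total with Education=Grad: 3 + 9 + 1 + 4 + 11 = 28.
P(Income=Q4 | Education=Grad) = 4/28 = 0.143.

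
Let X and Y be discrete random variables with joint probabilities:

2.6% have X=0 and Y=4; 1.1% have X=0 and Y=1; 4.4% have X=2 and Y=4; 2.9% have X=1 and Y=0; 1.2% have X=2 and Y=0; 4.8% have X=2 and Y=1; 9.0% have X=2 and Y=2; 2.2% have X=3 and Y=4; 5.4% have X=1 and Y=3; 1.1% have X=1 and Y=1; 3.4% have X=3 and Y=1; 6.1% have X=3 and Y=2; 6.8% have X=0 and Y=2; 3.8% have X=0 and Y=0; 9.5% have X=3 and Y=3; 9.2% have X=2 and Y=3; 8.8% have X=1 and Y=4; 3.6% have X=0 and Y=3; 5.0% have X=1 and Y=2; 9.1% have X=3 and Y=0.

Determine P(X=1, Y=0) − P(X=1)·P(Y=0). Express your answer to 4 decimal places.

-0.0104

P(X=1) = 0.029 + 0.011 + 0.050 + 0.054 + 0.088 = 0.232.
P(Y=0) = 0.038 + 0.029 + 0.012 + 0.091 = 0.170.
P(X=1, Y=0) − P(X=1)P(Y=0) = 0.029 − 0.232×0.170 = -0.0104.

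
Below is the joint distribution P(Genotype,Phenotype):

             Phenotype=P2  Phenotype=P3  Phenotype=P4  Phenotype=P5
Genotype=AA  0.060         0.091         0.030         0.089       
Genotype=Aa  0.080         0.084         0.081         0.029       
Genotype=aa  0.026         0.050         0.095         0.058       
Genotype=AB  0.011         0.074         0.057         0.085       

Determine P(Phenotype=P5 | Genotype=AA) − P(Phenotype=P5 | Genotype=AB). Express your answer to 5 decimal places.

P(Genotype=AA) = 0.060 + 0.091 + 0.030 + 0.089 = 0.270; P(Phenotype=P5 | Genotype=AA) = 0.089/0.270 = 0.329630.
P(Genotype=AB) = 0.011 + 0.074 + 0.057 + 0.085 = 0.227; P(Phenotype=P5 | Genotype=AB) = 0.085/0.227 = 0.374449.
Difference = -0.04482.

-0.04482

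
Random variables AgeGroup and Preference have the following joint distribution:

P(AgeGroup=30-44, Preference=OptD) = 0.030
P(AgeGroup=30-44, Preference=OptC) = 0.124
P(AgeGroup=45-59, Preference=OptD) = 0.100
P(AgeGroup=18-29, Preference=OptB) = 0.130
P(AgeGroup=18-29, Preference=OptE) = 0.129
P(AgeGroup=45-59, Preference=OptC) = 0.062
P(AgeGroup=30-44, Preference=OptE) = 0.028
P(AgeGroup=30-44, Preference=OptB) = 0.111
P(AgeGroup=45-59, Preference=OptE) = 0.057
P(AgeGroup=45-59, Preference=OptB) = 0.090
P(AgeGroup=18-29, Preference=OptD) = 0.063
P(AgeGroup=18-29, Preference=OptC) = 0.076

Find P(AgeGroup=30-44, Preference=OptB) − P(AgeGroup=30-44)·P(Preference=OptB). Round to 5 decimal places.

0.01402

P(AgeGroup=30-44) = 0.111 + 0.124 + 0.030 + 0.028 = 0.293.
P(Preference=OptB) = 0.130 + 0.111 + 0.090 = 0.331.
P(AgeGroup=30-44, Preference=OptB) − P(AgeGroup=30-44)P(Preference=OptB) = 0.111 − 0.293×0.331 = 0.01402.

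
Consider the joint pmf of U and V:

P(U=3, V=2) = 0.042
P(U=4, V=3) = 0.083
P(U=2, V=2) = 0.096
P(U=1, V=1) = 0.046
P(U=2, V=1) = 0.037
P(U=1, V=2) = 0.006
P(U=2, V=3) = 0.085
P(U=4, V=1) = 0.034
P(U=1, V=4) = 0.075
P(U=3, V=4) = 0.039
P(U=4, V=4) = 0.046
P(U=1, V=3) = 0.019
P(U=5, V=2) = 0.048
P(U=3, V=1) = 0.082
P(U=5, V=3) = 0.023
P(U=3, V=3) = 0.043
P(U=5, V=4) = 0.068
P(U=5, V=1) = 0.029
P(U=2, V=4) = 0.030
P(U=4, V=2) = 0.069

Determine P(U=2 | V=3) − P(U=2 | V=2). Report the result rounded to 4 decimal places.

P(V=3) = 0.019 + 0.085 + 0.043 + 0.083 + 0.023 = 0.253; P(U=2 | V=3) = 0.085/0.253 = 0.33597.
P(V=2) = 0.006 + 0.096 + 0.042 + 0.069 + 0.048 = 0.261; P(U=2 | V=2) = 0.096/0.261 = 0.36782.
Difference = -0.0318.

-0.0318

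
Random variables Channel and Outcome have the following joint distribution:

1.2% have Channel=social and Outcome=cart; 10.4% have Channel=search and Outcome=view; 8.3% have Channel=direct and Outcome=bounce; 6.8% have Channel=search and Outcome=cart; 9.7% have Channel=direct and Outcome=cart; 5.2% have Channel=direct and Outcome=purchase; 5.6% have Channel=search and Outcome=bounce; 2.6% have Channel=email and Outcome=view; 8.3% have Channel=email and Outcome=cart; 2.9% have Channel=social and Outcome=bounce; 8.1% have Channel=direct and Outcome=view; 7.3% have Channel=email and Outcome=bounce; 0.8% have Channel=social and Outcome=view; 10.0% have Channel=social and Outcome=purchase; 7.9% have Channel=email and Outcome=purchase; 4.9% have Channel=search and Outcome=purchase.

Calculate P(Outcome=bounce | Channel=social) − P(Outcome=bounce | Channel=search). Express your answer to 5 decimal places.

P(Channel=social) = 0.029 + 0.008 + 0.012 + 0.100 = 0.149; P(Outcome=bounce | Channel=social) = 0.029/0.149 = 0.194631.
P(Channel=search) = 0.056 + 0.104 + 0.068 + 0.049 = 0.277; P(Outcome=bounce | Channel=search) = 0.056/0.277 = 0.202166.
Difference = -0.00754.

-0.00754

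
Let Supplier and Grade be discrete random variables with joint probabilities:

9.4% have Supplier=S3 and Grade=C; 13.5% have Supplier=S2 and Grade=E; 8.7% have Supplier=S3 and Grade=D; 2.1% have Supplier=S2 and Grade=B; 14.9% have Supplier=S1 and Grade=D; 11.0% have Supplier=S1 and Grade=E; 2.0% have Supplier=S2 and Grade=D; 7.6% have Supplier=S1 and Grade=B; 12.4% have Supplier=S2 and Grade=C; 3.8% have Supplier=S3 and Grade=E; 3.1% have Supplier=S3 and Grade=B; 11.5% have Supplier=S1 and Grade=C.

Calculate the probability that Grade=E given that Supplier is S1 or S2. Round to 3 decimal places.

P(Supplier=S1) = 0.076 + 0.115 + 0.149 + 0.110 = 0.450.
P(Supplier=S2) = 0.021 + 0.124 + 0.020 + 0.135 = 0.300.
P(Supplier ∈ {S1, S2}) = 0.450 + 0.300 = 0.750; P(Grade=E, Supplier ∈ {S1, S2}) = 0.110 + 0.135 = 0.245.
P(Grade=E | Supplier ∈ {S1, S2}) = 0.245/0.750 = 0.327.

0.327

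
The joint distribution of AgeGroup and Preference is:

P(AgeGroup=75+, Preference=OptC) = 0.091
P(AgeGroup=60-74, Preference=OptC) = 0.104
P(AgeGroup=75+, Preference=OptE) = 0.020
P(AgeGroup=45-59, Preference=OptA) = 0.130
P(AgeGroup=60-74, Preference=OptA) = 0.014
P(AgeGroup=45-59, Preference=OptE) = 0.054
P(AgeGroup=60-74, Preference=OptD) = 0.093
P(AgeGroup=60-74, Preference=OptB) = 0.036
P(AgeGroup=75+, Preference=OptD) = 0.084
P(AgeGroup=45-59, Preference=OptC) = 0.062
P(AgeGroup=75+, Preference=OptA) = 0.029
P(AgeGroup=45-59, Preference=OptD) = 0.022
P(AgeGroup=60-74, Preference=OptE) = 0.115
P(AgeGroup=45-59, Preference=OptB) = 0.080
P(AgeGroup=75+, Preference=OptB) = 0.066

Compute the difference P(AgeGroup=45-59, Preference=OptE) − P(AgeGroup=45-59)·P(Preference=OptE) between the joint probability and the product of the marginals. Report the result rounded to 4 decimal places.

-0.0118

P(AgeGroup=45-59) = 0.130 + 0.080 + 0.062 + 0.022 + 0.054 = 0.348.
P(Preference=OptE) = 0.054 + 0.115 + 0.020 = 0.189.
P(AgeGroup=45-59, Preference=OptE) − P(AgeGroup=45-59)P(Preference=OptE) = 0.054 − 0.348×0.189 = -0.0118.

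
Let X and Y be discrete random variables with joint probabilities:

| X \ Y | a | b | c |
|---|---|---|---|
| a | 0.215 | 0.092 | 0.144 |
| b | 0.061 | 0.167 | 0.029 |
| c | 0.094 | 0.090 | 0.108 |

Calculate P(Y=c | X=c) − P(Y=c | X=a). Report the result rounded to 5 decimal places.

0.05057

P(X=c) = 0.094 + 0.090 + 0.108 = 0.292; P(Y=c | X=c) = 0.108/0.292 = 0.369863.
P(X=a) = 0.215 + 0.092 + 0.144 = 0.451; P(Y=c | X=a) = 0.144/0.451 = 0.319290.
Difference = 0.05057.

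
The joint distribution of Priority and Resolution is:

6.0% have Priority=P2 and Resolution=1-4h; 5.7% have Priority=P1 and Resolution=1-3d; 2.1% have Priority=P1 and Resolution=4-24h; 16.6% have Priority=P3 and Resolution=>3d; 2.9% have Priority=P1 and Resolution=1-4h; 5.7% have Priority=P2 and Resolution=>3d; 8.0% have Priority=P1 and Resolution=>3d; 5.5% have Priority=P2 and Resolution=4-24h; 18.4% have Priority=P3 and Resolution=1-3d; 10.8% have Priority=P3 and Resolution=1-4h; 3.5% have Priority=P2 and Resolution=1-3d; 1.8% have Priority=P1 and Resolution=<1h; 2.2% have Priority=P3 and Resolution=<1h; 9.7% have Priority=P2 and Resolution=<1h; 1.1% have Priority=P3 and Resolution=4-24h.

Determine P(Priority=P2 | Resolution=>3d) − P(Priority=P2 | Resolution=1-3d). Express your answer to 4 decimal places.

P(Resolution=>3d) = 0.080 + 0.057 + 0.166 = 0.303; P(Priority=P2 | Resolution=>3d) = 0.057/0.303 = 0.18812.
P(Resolution=1-3d) = 0.057 + 0.035 + 0.184 = 0.276; P(Priority=P2 | Resolution=1-3d) = 0.035/0.276 = 0.12681.
Difference = 0.0613.

0.0613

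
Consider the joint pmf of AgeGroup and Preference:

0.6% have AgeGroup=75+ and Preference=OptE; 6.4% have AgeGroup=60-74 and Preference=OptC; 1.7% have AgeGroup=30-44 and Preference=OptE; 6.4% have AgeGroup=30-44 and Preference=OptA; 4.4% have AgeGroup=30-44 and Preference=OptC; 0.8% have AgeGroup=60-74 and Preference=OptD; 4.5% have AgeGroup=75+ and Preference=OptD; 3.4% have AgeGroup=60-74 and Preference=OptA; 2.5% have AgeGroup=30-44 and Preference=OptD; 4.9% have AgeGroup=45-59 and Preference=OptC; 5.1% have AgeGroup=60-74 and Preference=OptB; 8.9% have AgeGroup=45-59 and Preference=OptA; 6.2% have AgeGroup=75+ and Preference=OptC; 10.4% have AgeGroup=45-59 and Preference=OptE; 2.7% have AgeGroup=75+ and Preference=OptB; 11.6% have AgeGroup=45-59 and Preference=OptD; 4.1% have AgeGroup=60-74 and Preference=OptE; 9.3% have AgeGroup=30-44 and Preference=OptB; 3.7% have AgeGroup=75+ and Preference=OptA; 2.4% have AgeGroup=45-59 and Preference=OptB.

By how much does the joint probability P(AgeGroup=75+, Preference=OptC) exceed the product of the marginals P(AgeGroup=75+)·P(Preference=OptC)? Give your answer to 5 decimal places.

P(AgeGroup=75+) = 0.037 + 0.027 + 0.062 + 0.045 + 0.006 = 0.177.
P(Preference=OptC) = 0.044 + 0.049 + 0.064 + 0.062 = 0.219.
P(AgeGroup=75+, Preference=OptC) − P(AgeGroup=75+)P(Preference=OptC) = 0.062 − 0.177×0.219 = 0.02324.

0.02324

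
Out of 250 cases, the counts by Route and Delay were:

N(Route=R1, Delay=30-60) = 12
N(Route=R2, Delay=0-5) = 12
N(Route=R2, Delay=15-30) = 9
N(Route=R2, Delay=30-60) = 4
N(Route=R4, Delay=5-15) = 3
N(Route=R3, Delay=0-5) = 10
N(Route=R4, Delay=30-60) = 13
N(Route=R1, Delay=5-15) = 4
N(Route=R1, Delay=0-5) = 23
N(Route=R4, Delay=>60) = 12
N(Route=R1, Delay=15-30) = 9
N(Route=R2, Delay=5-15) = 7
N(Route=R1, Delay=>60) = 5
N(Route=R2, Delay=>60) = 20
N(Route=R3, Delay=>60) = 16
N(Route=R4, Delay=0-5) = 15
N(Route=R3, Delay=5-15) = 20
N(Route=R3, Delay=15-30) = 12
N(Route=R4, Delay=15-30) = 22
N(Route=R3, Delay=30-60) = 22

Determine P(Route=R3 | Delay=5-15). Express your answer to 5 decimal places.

0.58824

Total with Delay=5-15: 4 + 7 + 20 + 3 = 34.
P(Route=R3 | Delay=5-15) = 20/34 = 0.58824.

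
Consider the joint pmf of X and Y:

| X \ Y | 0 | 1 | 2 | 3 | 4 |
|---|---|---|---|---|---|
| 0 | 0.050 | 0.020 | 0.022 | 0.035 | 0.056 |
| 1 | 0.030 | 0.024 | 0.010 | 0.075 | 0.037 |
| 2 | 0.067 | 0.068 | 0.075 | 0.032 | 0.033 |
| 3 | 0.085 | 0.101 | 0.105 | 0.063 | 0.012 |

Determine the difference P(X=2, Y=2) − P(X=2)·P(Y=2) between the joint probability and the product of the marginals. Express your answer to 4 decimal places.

P(X=2) = 0.067 + 0.068 + 0.075 + 0.032 + 0.033 = 0.275.
P(Y=2) = 0.022 + 0.010 + 0.075 + 0.105 = 0.212.
P(X=2, Y=2) − P(X=2)P(Y=2) = 0.075 − 0.275×0.212 = 0.0167.

0.0167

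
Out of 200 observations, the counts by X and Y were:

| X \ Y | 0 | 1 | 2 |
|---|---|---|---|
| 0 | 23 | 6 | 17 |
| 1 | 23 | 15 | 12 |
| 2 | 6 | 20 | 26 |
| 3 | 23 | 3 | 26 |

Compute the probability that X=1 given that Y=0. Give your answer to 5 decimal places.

Total with Y=0: 23 + 23 + 6 + 23 = 75.
P(X=1 | Y=0) = 23/75 = 0.30667.

0.30667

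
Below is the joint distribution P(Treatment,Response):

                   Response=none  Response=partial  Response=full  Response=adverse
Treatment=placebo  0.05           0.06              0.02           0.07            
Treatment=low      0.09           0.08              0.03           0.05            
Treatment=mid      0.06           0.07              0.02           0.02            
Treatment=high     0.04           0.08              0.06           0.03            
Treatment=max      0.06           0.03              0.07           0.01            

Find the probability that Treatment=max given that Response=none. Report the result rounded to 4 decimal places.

0.2000

P(Response=none) = 0.05 + 0.09 + 0.06 + 0.04 + 0.06 = 0.30.
P(Treatment=max | Response=none) = 0.06/0.30 = 0.2000.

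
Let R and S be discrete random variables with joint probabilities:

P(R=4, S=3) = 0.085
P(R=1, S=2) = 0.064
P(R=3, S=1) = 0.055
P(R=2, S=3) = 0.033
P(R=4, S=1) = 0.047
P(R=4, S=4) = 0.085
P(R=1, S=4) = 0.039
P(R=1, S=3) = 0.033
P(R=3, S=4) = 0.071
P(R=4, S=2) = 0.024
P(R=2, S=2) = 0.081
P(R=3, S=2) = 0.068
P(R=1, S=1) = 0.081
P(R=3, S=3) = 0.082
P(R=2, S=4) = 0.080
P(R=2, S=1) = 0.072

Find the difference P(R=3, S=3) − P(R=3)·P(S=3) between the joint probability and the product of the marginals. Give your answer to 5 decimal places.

P(R=3) = 0.055 + 0.068 + 0.082 + 0.071 = 0.276.
P(S=3) = 0.033 + 0.033 + 0.082 + 0.085 = 0.233.
P(R=3, S=3) − P(R=3)P(S=3) = 0.082 − 0.276×0.233 = 0.01769.

0.01769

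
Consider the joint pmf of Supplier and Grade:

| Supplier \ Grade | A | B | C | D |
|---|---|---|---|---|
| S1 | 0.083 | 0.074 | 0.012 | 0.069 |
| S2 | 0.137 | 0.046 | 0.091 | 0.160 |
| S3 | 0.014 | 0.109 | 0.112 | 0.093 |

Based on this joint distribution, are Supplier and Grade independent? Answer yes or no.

no

P(Supplier=S3) = 0.328 and P(Grade=A) = 0.234, so their product is 0.07675, but P(Supplier=S3, Grade=A) = 0.014. Since these differ, Supplier and Grade are not independent.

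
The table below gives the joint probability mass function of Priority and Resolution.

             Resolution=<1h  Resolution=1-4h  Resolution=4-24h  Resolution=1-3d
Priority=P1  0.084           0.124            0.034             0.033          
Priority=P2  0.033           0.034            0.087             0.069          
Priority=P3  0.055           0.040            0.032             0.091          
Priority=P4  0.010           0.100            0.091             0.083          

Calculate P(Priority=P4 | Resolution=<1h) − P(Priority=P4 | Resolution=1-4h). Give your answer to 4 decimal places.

-0.2806

P(Resolution=<1h) = 0.084 + 0.033 + 0.055 + 0.010 = 0.182; P(Priority=P4 | Resolution=<1h) = 0.010/0.182 = 0.05495.
P(Resolution=1-4h) = 0.124 + 0.034 + 0.040 + 0.100 = 0.298; P(Priority=P4 | Resolution=1-4h) = 0.100/0.298 = 0.33557.
Difference = -0.2806.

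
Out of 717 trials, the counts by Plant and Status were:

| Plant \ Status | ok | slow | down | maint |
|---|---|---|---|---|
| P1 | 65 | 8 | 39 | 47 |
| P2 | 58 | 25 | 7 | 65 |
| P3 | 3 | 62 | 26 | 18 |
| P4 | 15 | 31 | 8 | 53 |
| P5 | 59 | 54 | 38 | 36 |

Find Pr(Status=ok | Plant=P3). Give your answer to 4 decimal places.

0.0275

Total with Plant=P3: 3 + 62 + 26 + 18 = 109.
P(Status=ok | Plant=P3) = 3/109 = 0.0275.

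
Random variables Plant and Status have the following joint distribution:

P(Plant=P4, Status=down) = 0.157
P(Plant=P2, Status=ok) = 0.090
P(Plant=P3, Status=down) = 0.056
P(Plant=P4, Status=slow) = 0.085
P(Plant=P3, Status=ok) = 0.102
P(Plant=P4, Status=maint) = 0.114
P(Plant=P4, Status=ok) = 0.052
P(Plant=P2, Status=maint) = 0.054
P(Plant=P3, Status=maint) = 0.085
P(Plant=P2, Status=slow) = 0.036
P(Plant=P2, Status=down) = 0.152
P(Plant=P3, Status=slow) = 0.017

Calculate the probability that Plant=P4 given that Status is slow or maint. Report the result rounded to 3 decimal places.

0.509

P(Status=slow) = 0.036 + 0.017 + 0.085 = 0.138.
P(Status=maint) = 0.054 + 0.085 + 0.114 = 0.253.
P(Status ∈ {slow, maint}) = 0.138 + 0.253 = 0.391; P(Plant=P4, Status ∈ {slow, maint}) = 0.085 + 0.114 = 0.199.
P(Plant=P4 | Status ∈ {slow, maint}) = 0.199/0.391 = 0.509.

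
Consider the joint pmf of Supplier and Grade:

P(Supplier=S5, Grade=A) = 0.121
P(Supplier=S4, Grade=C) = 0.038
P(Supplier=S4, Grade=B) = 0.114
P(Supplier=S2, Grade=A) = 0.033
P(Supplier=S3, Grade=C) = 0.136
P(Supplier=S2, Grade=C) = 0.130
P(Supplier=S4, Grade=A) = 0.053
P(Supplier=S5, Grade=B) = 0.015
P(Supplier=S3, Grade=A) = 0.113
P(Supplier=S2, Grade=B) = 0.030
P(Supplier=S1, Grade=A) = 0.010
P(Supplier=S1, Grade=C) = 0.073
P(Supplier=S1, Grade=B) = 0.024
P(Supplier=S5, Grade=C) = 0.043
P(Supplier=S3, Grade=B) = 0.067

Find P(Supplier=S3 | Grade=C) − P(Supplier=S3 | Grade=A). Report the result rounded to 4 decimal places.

P(Grade=C) = 0.073 + 0.130 + 0.136 + 0.038 + 0.043 = 0.420; P(Supplier=S3 | Grade=C) = 0.136/0.420 = 0.32381.
P(Grade=A) = 0.010 + 0.033 + 0.113 + 0.053 + 0.121 = 0.330; P(Supplier=S3 | Grade=A) = 0.113/0.330 = 0.34242.
Difference = -0.0186.

-0.0186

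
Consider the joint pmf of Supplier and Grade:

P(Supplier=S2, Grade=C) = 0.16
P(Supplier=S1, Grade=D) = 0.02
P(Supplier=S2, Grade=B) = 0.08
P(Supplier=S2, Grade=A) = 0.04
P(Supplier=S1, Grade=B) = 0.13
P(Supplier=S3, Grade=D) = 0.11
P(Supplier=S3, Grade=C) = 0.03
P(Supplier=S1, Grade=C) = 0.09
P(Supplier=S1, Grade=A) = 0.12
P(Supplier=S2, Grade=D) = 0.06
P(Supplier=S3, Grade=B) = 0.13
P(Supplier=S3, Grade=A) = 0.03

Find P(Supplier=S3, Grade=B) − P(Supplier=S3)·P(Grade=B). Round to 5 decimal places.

0.02800

P(Supplier=S3) = 0.03 + 0.13 + 0.03 + 0.11 = 0.30.
P(Grade=B) = 0.13 + 0.08 + 0.13 = 0.34.
P(Supplier=S3, Grade=B) − P(Supplier=S3)P(Grade=B) = 0.13 − 0.30×0.34 = 0.02800.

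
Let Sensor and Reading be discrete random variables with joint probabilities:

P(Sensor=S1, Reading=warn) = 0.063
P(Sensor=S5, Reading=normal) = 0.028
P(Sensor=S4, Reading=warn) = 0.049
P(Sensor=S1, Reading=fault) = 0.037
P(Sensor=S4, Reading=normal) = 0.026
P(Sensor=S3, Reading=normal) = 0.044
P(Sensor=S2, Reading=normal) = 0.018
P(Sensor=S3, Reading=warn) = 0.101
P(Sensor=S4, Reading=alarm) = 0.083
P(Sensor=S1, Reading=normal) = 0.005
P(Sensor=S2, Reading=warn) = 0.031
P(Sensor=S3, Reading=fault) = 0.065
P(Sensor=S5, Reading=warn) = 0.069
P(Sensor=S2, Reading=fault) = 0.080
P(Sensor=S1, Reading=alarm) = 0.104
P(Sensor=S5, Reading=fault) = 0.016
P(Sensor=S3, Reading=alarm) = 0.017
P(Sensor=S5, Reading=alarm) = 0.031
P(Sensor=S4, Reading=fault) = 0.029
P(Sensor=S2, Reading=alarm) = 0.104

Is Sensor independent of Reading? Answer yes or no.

P(Sensor=S3) = 0.227 and P(Reading=alarm) = 0.339, so their product is 0.07695, but P(Sensor=S3, Reading=alarm) = 0.017. Since these differ, Sensor and Reading are not independent.

no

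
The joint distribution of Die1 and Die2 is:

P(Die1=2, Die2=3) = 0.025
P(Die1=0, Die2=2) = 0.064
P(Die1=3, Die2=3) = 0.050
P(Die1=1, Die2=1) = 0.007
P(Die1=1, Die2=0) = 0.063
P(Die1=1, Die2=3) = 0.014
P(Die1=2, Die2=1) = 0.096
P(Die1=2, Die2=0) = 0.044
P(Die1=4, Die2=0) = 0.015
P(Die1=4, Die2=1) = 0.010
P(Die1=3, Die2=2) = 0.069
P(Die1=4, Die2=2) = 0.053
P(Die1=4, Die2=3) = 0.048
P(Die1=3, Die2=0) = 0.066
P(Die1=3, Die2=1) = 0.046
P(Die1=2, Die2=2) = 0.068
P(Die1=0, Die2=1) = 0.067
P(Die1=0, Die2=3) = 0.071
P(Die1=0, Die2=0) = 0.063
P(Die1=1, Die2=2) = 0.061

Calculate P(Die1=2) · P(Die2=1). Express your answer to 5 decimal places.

0.05266

P(Die1=2) = 0.044 + 0.096 + 0.068 + 0.025 = 0.233.
P(Die2=1) = 0.067 + 0.007 + 0.096 + 0.046 + 0.010 = 0.226.
Product: 0.233 × 0.226 = 0.05266.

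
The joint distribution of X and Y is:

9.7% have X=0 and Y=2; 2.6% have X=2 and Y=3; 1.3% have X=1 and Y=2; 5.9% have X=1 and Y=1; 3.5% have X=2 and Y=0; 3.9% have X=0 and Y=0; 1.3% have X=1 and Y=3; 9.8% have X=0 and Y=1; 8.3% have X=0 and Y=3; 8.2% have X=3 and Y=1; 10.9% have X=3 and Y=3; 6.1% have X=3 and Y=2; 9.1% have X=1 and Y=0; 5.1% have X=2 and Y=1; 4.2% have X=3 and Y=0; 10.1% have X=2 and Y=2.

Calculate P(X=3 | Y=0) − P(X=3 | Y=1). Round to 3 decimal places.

-0.080

P(Y=0) = 0.039 + 0.091 + 0.035 + 0.042 = 0.207; P(X=3 | Y=0) = 0.042/0.207 = 0.2029.
P(Y=1) = 0.098 + 0.059 + 0.051 + 0.082 = 0.290; P(X=3 | Y=1) = 0.082/0.290 = 0.2828.
Difference = -0.080.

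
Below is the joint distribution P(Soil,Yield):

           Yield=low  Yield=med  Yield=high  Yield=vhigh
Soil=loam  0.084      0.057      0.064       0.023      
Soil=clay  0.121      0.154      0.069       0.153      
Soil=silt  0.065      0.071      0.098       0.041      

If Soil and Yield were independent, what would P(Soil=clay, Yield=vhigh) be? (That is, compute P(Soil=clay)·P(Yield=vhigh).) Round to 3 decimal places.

0.108

P(Soil=clay) = 0.121 + 0.154 + 0.069 + 0.153 = 0.497.
P(Yield=vhigh) = 0.023 + 0.153 + 0.041 = 0.217.
Product: 0.497 × 0.217 = 0.108.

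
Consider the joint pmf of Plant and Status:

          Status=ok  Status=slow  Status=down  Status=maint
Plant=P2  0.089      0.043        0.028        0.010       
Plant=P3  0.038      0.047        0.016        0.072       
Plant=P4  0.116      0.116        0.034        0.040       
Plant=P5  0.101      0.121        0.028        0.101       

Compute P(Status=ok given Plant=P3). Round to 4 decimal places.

P(Plant=P3) = 0.038 + 0.047 + 0.016 + 0.072 = 0.173.
P(Status=ok | Plant=P3) = 0.038/0.173 = 0.2197.

0.2197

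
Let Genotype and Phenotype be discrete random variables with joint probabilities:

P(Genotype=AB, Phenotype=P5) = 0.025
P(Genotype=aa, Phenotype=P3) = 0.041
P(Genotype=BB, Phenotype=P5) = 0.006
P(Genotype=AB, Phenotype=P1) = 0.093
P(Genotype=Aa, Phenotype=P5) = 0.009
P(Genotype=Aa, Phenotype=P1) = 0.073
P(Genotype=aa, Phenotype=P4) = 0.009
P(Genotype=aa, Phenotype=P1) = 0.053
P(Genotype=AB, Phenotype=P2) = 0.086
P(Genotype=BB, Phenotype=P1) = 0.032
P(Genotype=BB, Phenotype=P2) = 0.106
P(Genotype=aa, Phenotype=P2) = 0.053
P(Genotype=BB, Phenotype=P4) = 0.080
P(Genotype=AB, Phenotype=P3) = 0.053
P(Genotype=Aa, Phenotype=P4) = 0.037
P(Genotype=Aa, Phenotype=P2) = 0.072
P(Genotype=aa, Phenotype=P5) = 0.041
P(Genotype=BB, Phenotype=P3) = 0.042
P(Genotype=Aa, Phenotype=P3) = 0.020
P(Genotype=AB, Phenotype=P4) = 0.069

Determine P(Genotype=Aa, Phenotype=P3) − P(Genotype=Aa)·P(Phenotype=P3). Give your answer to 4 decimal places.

-0.0129

P(Genotype=Aa) = 0.073 + 0.072 + 0.020 + 0.037 + 0.009 = 0.211.
P(Phenotype=P3) = 0.020 + 0.041 + 0.053 + 0.042 = 0.156.
P(Genotype=Aa, Phenotype=P3) − P(Genotype=Aa)P(Phenotype=P3) = 0.020 − 0.211×0.156 = -0.0129.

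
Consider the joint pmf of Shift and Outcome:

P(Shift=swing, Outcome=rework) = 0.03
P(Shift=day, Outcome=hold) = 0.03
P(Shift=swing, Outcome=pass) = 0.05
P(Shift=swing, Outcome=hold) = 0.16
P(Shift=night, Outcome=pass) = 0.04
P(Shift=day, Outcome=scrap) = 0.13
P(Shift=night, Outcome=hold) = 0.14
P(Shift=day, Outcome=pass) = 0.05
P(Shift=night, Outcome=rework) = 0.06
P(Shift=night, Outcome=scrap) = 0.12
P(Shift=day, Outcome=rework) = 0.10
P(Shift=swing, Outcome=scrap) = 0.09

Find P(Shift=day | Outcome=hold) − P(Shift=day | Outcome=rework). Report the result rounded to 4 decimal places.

P(Outcome=hold) = 0.03 + 0.16 + 0.14 = 0.33; P(Shift=day | Outcome=hold) = 0.03/0.33 = 0.09091.
P(Outcome=rework) = 0.10 + 0.03 + 0.06 = 0.19; P(Shift=day | Outcome=rework) = 0.10/0.19 = 0.52632.
Difference = -0.4354.

-0.4354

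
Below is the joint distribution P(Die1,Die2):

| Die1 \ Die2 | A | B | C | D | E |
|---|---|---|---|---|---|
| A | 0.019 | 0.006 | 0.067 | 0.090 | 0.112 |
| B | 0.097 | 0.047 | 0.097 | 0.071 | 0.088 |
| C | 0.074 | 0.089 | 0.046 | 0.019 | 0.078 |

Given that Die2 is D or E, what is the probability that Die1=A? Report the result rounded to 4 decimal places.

P(Die2=D) = 0.090 + 0.071 + 0.019 = 0.180.
P(Die2=E) = 0.112 + 0.088 + 0.078 = 0.278.
P(Die2 ∈ {D, E}) = 0.180 + 0.278 = 0.458; P(Die1=A, Die2 ∈ {D, E}) = 0.090 + 0.112 = 0.202.
P(Die1=A | Die2 ∈ {D, E}) = 0.202/0.458 = 0.4410.

0.4410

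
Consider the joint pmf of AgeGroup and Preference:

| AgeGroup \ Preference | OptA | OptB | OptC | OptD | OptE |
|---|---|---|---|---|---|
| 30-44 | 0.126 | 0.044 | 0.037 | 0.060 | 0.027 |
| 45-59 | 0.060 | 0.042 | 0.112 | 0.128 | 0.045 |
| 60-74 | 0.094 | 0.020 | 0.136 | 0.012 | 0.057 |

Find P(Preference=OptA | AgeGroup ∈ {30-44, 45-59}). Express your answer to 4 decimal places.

P(AgeGroup=30-44) = 0.126 + 0.044 + 0.037 + 0.060 + 0.027 = 0.294.
P(AgeGroup=45-59) = 0.060 + 0.042 + 0.112 + 0.128 + 0.045 = 0.387.
P(AgeGroup ∈ {30-44, 45-59}) = 0.294 + 0.387 = 0.681; P(Preference=OptA, AgeGroup ∈ {30-44, 45-59}) = 0.126 + 0.060 = 0.186.
P(Preference=OptA | AgeGroup ∈ {30-44, 45-59}) = 0.186/0.681 = 0.2731.

0.2731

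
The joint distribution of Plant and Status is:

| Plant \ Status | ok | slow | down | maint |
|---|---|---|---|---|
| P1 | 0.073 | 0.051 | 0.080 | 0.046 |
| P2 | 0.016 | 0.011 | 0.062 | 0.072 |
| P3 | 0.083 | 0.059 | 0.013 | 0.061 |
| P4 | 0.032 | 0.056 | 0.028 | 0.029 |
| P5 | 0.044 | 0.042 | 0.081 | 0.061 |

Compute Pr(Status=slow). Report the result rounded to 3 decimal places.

P(Status=slow) = 0.051 + 0.011 + 0.059 + 0.056 + 0.042 = 0.219.

0.219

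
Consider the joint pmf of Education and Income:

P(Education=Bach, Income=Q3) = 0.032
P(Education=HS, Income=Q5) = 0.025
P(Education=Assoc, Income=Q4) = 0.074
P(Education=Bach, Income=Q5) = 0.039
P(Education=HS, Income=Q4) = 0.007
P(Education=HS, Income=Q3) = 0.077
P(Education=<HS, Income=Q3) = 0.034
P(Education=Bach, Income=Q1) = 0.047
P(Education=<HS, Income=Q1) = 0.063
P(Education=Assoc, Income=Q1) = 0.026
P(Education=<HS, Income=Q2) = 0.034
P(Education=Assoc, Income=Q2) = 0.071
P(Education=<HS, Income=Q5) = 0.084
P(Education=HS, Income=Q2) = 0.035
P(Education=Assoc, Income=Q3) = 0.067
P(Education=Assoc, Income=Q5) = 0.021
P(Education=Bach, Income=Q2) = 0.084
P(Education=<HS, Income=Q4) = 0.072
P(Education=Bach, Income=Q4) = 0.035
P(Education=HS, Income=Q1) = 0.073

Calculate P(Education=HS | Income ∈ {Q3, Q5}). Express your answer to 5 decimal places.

0.26913

P(Income=Q3) = 0.034 + 0.077 + 0.067 + 0.032 = 0.210.
P(Income=Q5) = 0.084 + 0.025 + 0.021 + 0.039 = 0.169.
P(Income ∈ {Q3, Q5}) = 0.210 + 0.169 = 0.379; P(Education=HS, Income ∈ {Q3, Q5}) = 0.077 + 0.025 = 0.102.
P(Education=HS | Income ∈ {Q3, Q5}) = 0.102/0.379 = 0.26913.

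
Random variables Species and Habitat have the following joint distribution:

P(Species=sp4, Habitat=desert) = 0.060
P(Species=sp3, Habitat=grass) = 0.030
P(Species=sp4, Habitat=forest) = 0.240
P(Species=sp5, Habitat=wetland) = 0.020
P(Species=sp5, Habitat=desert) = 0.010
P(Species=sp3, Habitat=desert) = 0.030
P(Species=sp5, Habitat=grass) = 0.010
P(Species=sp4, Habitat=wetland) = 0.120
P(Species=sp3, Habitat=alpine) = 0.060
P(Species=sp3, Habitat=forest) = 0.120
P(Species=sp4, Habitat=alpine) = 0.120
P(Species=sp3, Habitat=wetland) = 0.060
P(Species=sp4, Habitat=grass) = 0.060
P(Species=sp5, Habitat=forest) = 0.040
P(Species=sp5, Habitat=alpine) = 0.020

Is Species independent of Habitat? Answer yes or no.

yes

Every cell satisfies P(Species,Habitat) = P(Species)·P(Habitat). For instance P(Species=sp4) = 0.600, P(Habitat=wetland) = 0.200, and 0.600×0.200 = 0.120 matches the joint entry. So Species and Habitat are independent.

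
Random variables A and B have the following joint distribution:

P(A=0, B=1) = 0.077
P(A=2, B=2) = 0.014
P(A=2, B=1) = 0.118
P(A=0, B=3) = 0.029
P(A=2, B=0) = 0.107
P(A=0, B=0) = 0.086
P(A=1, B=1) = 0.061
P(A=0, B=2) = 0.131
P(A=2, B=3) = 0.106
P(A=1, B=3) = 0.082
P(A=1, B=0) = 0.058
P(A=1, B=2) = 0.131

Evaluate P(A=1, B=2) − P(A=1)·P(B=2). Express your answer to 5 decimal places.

P(A=1) = 0.058 + 0.061 + 0.131 + 0.082 = 0.332.
P(B=2) = 0.131 + 0.131 + 0.014 = 0.276.
P(A=1, B=2) − P(A=1)P(B=2) = 0.131 − 0.332×0.276 = 0.03937.

0.03937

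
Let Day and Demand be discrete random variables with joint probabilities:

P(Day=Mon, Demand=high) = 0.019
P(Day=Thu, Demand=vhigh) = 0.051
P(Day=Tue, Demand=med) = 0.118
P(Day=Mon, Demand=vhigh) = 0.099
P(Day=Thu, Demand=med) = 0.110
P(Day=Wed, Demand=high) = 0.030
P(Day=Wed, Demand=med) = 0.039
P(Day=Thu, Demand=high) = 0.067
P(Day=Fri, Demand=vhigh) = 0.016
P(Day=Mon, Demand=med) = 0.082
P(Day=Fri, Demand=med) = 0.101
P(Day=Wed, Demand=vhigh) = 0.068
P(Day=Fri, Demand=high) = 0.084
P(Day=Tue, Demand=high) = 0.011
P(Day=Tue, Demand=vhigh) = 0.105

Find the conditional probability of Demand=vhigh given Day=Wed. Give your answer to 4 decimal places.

P(Day=Wed) = 0.039 + 0.030 + 0.068 = 0.137.
P(Demand=vhigh | Day=Wed) = 0.068/0.137 = 0.4964.

0.4964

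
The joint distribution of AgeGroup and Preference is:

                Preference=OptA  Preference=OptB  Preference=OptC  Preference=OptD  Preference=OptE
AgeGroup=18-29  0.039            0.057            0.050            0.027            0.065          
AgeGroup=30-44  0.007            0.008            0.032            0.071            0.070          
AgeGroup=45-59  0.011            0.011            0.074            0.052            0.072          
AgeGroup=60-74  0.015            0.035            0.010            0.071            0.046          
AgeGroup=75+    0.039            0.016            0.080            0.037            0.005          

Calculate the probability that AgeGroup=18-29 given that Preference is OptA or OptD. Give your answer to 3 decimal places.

0.179

P(Preference=OptA) = 0.039 + 0.007 + 0.011 + 0.015 + 0.039 = 0.111.
P(Preference=OptD) = 0.027 + 0.071 + 0.052 + 0.071 + 0.037 = 0.258.
P(Preference ∈ {OptA, OptD}) = 0.111 + 0.258 = 0.369; P(AgeGroup=18-29, Preference ∈ {OptA, OptD}) = 0.039 + 0.027 = 0.066.
P(AgeGroup=18-29 | Preference ∈ {OptA, OptD}) = 0.066/0.369 = 0.179.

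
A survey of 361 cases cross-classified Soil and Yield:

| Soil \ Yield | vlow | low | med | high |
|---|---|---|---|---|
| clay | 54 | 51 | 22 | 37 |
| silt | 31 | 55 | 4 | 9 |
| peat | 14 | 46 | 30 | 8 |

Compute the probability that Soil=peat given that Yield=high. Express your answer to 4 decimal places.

0.1481

Total with Yield=high: 37 + 9 + 8 = 54.
P(Soil=peat | Yield=high) = 8/54 = 0.1481.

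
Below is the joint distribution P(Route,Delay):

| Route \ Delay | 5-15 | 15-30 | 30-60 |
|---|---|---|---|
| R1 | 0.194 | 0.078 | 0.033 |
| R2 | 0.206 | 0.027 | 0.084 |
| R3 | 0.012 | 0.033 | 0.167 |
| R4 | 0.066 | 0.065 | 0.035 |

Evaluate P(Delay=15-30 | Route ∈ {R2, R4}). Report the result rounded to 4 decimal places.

0.1905

P(Route=R2) = 0.206 + 0.027 + 0.084 = 0.317.
P(Route=R4) = 0.066 + 0.065 + 0.035 = 0.166.
P(Route ∈ {R2, R4}) = 0.317 + 0.166 = 0.483; P(Delay=15-30, Route ∈ {R2, R4}) = 0.027 + 0.065 = 0.092.
P(Delay=15-30 | Route ∈ {R2, R4}) = 0.092/0.483 = 0.1905.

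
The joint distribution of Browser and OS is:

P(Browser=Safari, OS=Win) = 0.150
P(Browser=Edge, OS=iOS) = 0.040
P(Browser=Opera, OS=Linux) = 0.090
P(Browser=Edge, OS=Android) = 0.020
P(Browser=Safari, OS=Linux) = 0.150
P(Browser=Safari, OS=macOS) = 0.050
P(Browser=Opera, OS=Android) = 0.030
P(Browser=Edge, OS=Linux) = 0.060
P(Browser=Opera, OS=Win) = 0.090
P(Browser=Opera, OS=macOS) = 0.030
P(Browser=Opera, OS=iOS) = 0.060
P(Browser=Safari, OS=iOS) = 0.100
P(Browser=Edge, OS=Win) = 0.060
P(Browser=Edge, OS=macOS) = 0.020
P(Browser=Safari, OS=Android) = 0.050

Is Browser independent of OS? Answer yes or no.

Every cell satisfies P(Browser,OS) = P(Browser)·P(OS). For instance P(Browser=Opera) = 0.300, P(OS=Linux) = 0.300, and 0.300×0.300 = 0.090 matches the joint entry. So Browser and OS are independent.

yes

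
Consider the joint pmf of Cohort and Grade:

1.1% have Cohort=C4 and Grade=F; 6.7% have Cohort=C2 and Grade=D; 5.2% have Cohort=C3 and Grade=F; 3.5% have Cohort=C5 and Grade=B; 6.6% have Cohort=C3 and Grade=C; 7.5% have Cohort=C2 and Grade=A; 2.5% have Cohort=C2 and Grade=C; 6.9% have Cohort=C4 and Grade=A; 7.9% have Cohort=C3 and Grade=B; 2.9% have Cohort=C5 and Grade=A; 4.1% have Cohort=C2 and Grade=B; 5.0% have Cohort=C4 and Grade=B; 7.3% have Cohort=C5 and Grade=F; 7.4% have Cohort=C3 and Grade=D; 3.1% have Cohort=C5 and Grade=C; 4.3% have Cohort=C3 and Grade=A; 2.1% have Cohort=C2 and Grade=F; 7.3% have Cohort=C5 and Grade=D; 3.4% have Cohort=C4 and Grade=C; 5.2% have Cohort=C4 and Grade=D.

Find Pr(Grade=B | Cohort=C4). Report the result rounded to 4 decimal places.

P(Cohort=C4) = 0.069 + 0.050 + 0.034 + 0.052 + 0.011 = 0.216.
P(Grade=B | Cohort=C4) = 0.050/0.216 = 0.2315.

0.2315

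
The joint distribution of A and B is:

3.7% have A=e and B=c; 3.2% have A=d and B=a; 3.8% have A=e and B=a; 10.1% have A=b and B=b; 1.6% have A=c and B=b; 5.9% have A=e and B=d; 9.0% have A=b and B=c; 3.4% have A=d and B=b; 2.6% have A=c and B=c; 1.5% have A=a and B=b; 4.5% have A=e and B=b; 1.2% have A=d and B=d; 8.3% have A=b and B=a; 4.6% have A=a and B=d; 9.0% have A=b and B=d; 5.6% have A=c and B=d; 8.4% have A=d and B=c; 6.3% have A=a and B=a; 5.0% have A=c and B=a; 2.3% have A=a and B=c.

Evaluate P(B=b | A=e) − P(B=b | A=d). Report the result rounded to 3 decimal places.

0.042

P(A=e) = 0.038 + 0.045 + 0.037 + 0.059 = 0.179; P(B=b | A=e) = 0.045/0.179 = 0.2514.
P(A=d) = 0.032 + 0.034 + 0.084 + 0.012 = 0.162; P(B=b | A=d) = 0.034/0.162 = 0.2099.
Difference = 0.042.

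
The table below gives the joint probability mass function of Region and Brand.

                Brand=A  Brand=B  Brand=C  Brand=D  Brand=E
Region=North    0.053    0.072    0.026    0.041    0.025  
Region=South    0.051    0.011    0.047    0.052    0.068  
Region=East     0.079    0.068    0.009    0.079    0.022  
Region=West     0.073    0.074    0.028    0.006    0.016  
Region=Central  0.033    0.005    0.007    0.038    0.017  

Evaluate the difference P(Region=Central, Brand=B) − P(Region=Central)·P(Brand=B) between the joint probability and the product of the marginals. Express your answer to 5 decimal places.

-0.01800

P(Region=Central) = 0.033 + 0.005 + 0.007 + 0.038 + 0.017 = 0.100.
P(Brand=B) = 0.072 + 0.011 + 0.068 + 0.074 + 0.005 = 0.230.
P(Region=Central, Brand=B) − P(Region=Central)P(Brand=B) = 0.005 − 0.100×0.230 = -0.01800.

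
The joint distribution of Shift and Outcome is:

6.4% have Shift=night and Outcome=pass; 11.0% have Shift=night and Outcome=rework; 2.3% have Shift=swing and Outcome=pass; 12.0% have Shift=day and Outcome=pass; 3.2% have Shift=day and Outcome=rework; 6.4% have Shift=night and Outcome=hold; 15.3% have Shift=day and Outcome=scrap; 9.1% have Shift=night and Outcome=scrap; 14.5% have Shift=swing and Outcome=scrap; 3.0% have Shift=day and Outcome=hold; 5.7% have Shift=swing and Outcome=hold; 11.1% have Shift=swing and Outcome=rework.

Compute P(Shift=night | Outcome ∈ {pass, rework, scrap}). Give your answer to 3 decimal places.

P(Outcome=pass) = 0.120 + 0.023 + 0.064 = 0.207.
P(Outcome=rework) = 0.032 + 0.111 + 0.110 = 0.253.
P(Outcome=scrap) = 0.153 + 0.145 + 0.091 = 0.389.
P(Outcome ∈ {pass, rework, scrap}) = 0.207 + 0.253 + 0.389 = 0.849; P(Shift=night, Outcome ∈ {pass, rework, scrap}) = 0.064 + 0.110 + 0.091 = 0.265.
P(Shift=night | Outcome ∈ {pass, rework, scrap}) = 0.265/0.849 = 0.312.

0.312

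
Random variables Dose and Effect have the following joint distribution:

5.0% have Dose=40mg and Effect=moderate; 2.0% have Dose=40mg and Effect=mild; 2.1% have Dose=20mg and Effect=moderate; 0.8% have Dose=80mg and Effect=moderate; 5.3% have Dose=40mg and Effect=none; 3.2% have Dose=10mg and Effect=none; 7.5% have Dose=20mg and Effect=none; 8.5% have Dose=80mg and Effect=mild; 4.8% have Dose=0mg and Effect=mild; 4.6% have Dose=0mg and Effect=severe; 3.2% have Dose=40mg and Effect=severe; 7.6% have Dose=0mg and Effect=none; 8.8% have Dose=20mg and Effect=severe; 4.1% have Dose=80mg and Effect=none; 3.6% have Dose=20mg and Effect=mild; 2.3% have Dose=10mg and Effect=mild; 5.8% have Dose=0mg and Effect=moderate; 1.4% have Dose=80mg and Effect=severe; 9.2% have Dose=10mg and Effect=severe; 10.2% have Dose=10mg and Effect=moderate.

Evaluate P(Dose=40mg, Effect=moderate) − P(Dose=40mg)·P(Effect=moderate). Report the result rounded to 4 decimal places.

0.0130

P(Dose=40mg) = 0.053 + 0.020 + 0.050 + 0.032 = 0.155.
P(Effect=moderate) = 0.058 + 0.102 + 0.021 + 0.050 + 0.008 = 0.239.
P(Dose=40mg, Effect=moderate) − P(Dose=40mg)P(Effect=moderate) = 0.050 − 0.155×0.239 = 0.0130.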